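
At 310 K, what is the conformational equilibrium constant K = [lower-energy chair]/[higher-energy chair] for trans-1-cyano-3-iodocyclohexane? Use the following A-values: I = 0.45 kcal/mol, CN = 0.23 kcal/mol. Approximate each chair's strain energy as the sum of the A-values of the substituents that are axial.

K ≈ 1.43

C1 and C3 have the same parity, so for the trans isomer the two substituents are one axial and one equatorial in each chair.
Chair I (iodo axial, cyano equatorial): E = 0.45 kcal/mol; chair II (iodo equatorial, cyano axial): E = 0.23 kcal/mol.
ΔG = 0.22 kcal/mol between the two chairs.
K = exp(ΔG/RT) with R = 1.987×10⁻³ kcal mol⁻¹ K⁻¹ and T = 310 K gives K ≈ 1.43.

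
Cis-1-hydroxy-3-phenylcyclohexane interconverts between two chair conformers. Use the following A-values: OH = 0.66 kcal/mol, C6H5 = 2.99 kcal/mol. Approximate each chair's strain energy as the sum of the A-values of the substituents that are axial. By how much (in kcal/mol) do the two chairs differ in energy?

3.65 kcal/mol

C1 and C3 have the same parity, so for the cis isomer the two substituents are e,e in one chair and a,a in the other.
Chair I (hydroxyl axial, phenyl axial): E = 3.65 kcal/mol.
Chair II (hydroxyl equatorial, phenyl equatorial): E = 0.00 kcal/mol.
ΔE = 3.65 − 0.00 = 3.65 kcal/mol; chair II is more stable.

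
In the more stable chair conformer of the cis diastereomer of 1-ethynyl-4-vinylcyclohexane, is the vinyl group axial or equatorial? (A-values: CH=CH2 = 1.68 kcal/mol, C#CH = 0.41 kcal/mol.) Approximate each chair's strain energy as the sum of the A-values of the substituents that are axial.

C1 and C4 have opposite parity, so for the cis isomer the two substituents are one axial and one equatorial in each chair.
Chair I (vinyl axial, ethynyl equatorial): E = 1.68 kcal/mol.
Chair II (vinyl equatorial, ethynyl axial): E = 0.41 kcal/mol.
Chair II is the more stable (lower-energy) conformer, and in that chair the vinyl group is equatorial.

equatorial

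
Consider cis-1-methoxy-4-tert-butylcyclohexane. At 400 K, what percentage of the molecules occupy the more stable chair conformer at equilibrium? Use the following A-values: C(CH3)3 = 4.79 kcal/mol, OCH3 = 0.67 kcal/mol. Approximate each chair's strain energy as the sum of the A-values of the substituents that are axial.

99.4%

C1 and C4 have opposite parity, so for the cis isomer the two substituents are one axial and one equatorial in each chair.
Chair I (tert-butyl axial, methoxy equatorial): E = 4.79 kcal/mol; chair II (tert-butyl equatorial, methoxy axial): E = 0.67 kcal/mol.
ΔG = 4.12 kcal/mol between the two chairs.
K = exp(ΔG/RT) with R = 1.987×10⁻³ kcal mol⁻¹ K⁻¹ and T = 400 K gives K ≈ 178.
Fraction in the lower-energy chair = K/(K+1) = 99.4%.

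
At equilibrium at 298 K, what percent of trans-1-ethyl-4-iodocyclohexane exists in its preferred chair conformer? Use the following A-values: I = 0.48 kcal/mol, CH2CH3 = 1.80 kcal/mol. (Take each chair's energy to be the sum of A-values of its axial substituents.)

C1 and C4 have opposite parity, so for the trans isomer the two substituents are e,e in one chair and a,a in the other.
Chair I (iodo axial, ethyl axial): E = 2.28 kcal/mol; chair II (iodo equatorial, ethyl equatorial): E = 0.00 kcal/mol.
ΔG = 2.28 kcal/mol between the two chairs.
K = exp(ΔG/RT) with R = 1.987×10⁻³ kcal mol⁻¹ K⁻¹ and T = 298 K gives K ≈ 47.
Fraction in the lower-energy chair = K/(K+1) = 97.9%.

97.9%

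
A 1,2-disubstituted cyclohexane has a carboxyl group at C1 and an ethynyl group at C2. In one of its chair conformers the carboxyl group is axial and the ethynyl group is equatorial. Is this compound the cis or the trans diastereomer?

C1 and C2 have opposite parity, so their axial bonds point in opposite directions.
With opposite-parity carbons, two substituents on the same face are one axial and one equatorial; opposite faces give both axial or both equatorial.
Here the groups are axial/equatorial → same face → cis.

cis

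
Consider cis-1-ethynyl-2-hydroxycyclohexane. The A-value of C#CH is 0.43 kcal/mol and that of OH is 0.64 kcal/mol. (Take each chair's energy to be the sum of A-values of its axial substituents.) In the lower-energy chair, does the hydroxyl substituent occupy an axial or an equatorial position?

equatorial

C1 and C2 have opposite parity, so for the cis isomer the two substituents are one axial and one equatorial in each chair.
Chair I (ethynyl axial, hydroxyl equatorial): E = 0.43 kcal/mol.
Chair II (ethynyl equatorial, hydroxyl axial): E = 0.64 kcal/mol.
Chair I is the more stable (lower-energy) conformer, and in that chair the hydroxyl group is equatorial.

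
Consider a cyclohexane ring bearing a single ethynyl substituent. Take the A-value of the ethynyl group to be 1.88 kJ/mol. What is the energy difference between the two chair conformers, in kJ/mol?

1.88 kJ/mol

A monosubstituted cyclohexane has one chair with the ethynyl group axial (E = A = 1.88 kJ/mol) and one with it equatorial (E = 0).
ΔE = 1.88 − 0 = 1.88 kJ/mol.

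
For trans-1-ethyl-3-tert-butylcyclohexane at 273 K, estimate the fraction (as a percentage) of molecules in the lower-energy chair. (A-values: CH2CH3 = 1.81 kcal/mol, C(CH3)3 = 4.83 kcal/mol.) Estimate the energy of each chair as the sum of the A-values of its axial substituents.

99.6%

C1 and C3 have the same parity, so for the trans isomer the two substituents are one axial and one equatorial in each chair.
Chair I (ethyl axial, tert-butyl equatorial): E = 1.81 kcal/mol; chair II (ethyl equatorial, tert-butyl axial): E = 4.83 kcal/mol.
ΔG = 3.02 kcal/mol between the two chairs.
K = exp(ΔG/RT) with R = 1.987×10⁻³ kcal mol⁻¹ K⁻¹ and T = 273 K gives K ≈ 262.
Fraction in the lower-energy chair = K/(K+1) = 99.6%.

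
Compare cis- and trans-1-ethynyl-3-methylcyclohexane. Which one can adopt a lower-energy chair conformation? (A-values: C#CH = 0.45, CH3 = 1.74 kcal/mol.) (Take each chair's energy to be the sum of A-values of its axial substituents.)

cis

At 1,3 positions (parity same): cis → (e,e or a,a); trans → (a,e or e,a).
Best chair for cis: E = 0.00 kcal/mol; best chair for trans: E = 0.45 kcal/mol.
The cis isomer is lower by 0.45 kcal/mol.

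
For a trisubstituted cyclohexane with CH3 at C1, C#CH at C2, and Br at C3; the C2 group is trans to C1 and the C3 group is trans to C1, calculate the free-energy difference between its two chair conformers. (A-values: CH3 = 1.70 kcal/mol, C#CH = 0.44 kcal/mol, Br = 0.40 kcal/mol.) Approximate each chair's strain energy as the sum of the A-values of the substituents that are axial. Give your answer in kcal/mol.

1.74 kcal/mol

Chair I (methyl axial, ethynyl axial, bromo equatorial): E = 2.14 kcal/mol.
Chair II (methyl equatorial, ethynyl equatorial, bromo axial): E = 0.40 kcal/mol.
ΔE = 2.14 − 0.40 = 1.74 kcal/mol; chair II is more stable.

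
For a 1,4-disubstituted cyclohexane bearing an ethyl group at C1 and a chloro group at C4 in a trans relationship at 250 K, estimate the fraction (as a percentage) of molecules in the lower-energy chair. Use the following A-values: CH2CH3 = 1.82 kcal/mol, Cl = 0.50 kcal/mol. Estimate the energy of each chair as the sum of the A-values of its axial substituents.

C1 and C4 have opposite parity, so for the trans isomer the two substituents are e,e in one chair and a,a in the other.
Chair I (ethyl axial, chloro axial): E = 2.32 kcal/mol; chair II (ethyl equatorial, chloro equatorial): E = 0.00 kcal/mol.
ΔG = 2.32 kcal/mol between the two chairs.
K = exp(ΔG/RT) with R = 1.987×10⁻³ kcal mol⁻¹ K⁻¹ and T = 250 K gives K ≈ 107.
Fraction in the lower-energy chair = K/(K+1) = 99.1%.

99.1%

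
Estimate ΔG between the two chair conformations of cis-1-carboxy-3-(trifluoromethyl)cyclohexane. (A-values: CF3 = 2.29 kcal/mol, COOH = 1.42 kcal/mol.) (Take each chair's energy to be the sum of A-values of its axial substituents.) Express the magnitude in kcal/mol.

C1 and C3 have the same parity, so for the cis isomer the two substituents are e,e in one chair and a,a in the other.
Chair I (trifluoromethyl axial, carboxyl axial): E = 3.71 kcal/mol.
Chair II (trifluoromethyl equatorial, carboxyl equatorial): E = 0.00 kcal/mol.
ΔE = 3.71 − 0.00 = 3.71 kcal/mol; chair II is more stable.

3.71 kcal/mol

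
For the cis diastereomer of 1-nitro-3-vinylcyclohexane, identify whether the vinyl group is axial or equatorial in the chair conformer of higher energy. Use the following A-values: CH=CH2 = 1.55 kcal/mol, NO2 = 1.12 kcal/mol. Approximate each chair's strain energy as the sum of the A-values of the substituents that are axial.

C1 and C3 have the same parity, so for the cis isomer the two substituents are e,e in one chair and a,a in the other.
Chair I (vinyl axial, nitro axial): E = 2.67 kcal/mol.
Chair II (vinyl equatorial, nitro equatorial): E = 0.00 kcal/mol.
Chair I is the less stable (higher-energy) conformer, and in that chair the vinyl group is axial.

axial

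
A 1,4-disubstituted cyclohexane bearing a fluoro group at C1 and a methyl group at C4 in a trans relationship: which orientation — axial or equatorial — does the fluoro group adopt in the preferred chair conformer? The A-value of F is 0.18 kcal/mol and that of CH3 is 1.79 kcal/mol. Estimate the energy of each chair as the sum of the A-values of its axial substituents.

equatorial

C1 and C4 have opposite parity, so for the trans isomer the two substituents are e,e in one chair and a,a in the other.
Chair I (fluoro axial, methyl axial): E = 1.97 kcal/mol.
Chair II (fluoro equatorial, methyl equatorial): E = 0.00 kcal/mol.
Chair II is the more stable (lower-energy) conformer, and in that chair the fluoro group is equatorial.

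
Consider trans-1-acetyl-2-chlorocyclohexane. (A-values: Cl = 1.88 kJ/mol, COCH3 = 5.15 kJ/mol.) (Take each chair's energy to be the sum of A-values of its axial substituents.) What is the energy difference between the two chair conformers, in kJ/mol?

7.03 kJ/mol

C1 and C2 have opposite parity, so for the trans isomer the two substituents are e,e in one chair and a,a in the other.
Chair I (chloro axial, acetyl axial): E = 7.03 kJ/mol.
Chair II (chloro equatorial, acetyl equatorial): E = 0.00 kJ/mol.
ΔE = 7.03 − 0.00 = 7.03 kJ/mol; chair II is more stable.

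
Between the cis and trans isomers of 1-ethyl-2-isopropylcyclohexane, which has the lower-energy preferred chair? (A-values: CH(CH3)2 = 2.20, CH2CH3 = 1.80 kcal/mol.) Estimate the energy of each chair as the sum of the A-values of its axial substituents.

trans

At 1,2 positions (parity opposite): cis → (a,e or e,a); trans → (e,e or a,a).
Best chair for cis: E = 1.80 kcal/mol; best chair for trans: E = 0.00 kcal/mol.
The trans isomer is lower by 1.80 kcal/mol.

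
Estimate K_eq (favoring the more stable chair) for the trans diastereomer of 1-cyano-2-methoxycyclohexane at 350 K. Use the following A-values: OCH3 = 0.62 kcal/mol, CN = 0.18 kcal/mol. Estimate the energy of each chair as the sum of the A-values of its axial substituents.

C1 and C2 have opposite parity, so for the trans isomer the two substituents are e,e in one chair and a,a in the other.
Chair I (methoxy axial, cyano axial): E = 0.80 kcal/mol; chair II (methoxy equatorial, cyano equatorial): E = 0.00 kcal/mol.
ΔG = 0.80 kcal/mol between the two chairs.
K = exp(ΔG/RT) with R = 1.987×10⁻³ kcal mol⁻¹ K⁻¹ and T = 350 K gives K ≈ 3.16.

K ≈ 3.16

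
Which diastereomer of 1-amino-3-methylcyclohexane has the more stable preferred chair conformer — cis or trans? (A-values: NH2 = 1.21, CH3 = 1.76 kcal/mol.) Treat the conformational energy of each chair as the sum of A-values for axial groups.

At 1,3 positions (parity same): cis → (e,e or a,a); trans → (a,e or e,a).
Best chair for cis: E = 0.00 kcal/mol; best chair for trans: E = 1.21 kcal/mol.
The cis isomer is lower by 1.21 kcal/mol.

cis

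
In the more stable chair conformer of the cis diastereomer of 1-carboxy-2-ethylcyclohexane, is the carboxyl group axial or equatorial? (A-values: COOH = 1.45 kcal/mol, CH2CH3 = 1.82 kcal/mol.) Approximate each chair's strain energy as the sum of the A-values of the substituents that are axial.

C1 and C2 have opposite parity, so for the cis isomer the two substituents are one axial and one equatorial in each chair.
Chair I (carboxyl axial, ethyl equatorial): E = 1.45 kcal/mol.
Chair II (carboxyl equatorial, ethyl axial): E = 1.82 kcal/mol.
Chair I is the more stable (lower-energy) conformer, and in that chair the carboxyl group is axial.

axial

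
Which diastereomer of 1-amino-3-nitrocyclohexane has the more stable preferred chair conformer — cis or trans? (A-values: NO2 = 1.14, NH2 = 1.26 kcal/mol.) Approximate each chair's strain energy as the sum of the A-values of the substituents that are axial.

cis

At 1,3 positions (parity same): cis → (e,e or a,a); trans → (a,e or e,a).
Best chair for cis: E = 0.00 kcal/mol; best chair for trans: E = 1.14 kcal/mol.
The cis isomer is lower by 1.14 kcal/mol.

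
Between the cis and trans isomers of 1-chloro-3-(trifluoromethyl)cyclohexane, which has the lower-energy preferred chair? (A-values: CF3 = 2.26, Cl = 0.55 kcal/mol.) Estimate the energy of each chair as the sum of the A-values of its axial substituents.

At 1,3 positions (parity same): cis → (e,e or a,a); trans → (a,e or e,a).
Best chair for cis: E = 0.00 kcal/mol; best chair for trans: E = 0.55 kcal/mol.
The cis isomer is lower by 0.55 kcal/mol.

cis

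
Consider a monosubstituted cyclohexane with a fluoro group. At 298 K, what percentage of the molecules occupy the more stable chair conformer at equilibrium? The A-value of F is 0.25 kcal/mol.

One chair has the fluoro group axial (E = 0.25 kcal/mol) and the other has it equatorial (E = 0).
ΔG = 0.25 kcal/mol between the two chairs.
K = exp(ΔG/RT) with R = 1.987×10⁻³ kcal mol⁻¹ K⁻¹ and T = 298 K gives K ≈ 1.53.
Fraction in the lower-energy chair = K/(K+1) = 60.4%.

60.4%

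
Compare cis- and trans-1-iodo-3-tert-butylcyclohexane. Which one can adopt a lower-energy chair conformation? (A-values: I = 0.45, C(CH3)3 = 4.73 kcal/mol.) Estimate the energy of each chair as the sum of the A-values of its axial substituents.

cis

At 1,3 positions (parity same): cis → (e,e or a,a); trans → (a,e or e,a).
Best chair for cis: E = 0.00 kcal/mol; best chair for trans: E = 0.45 kcal/mol.
The cis isomer is lower by 0.45 kcal/mol.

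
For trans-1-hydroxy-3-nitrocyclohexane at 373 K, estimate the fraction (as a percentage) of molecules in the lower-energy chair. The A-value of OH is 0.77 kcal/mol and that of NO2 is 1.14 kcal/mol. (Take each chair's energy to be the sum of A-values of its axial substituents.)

C1 and C3 have the same parity, so for the trans isomer the two substituents are one axial and one equatorial in each chair.
Chair I (hydroxyl axial, nitro equatorial): E = 0.77 kcal/mol; chair II (hydroxyl equatorial, nitro axial): E = 1.14 kcal/mol.
ΔG = 0.37 kcal/mol between the two chairs.
K = exp(ΔG/RT) with R = 1.987×10⁻³ kcal mol⁻¹ K⁻¹ and T = 373 K gives K ≈ 1.65.
Fraction in the lower-energy chair = K/(K+1) = 62.2%.

62.2%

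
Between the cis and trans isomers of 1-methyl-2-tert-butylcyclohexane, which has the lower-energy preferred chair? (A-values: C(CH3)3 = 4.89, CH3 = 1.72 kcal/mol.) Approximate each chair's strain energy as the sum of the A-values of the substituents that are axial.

trans

At 1,2 positions (parity opposite): cis → (a,e or e,a); trans → (e,e or a,a).
Best chair for cis: E = 1.72 kcal/mol; best chair for trans: E = 0.00 kcal/mol.
The trans isomer is lower by 1.72 kcal/mol.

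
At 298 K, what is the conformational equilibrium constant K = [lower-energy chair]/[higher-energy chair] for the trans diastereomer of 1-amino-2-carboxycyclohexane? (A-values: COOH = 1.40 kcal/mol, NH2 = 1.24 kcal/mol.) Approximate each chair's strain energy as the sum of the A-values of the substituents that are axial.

C1 and C2 have opposite parity, so for the trans isomer the two substituents are e,e in one chair and a,a in the other.
Chair I (carboxyl axial, amino axial): E = 2.64 kcal/mol; chair II (carboxyl equatorial, amino equatorial): E = 0.00 kcal/mol.
ΔG = 2.64 kcal/mol between the two chairs.
K = exp(ΔG/RT) with R = 1.987×10⁻³ kcal mol⁻¹ K⁻¹ and T = 298 K gives K ≈ 86.4.

K ≈ 86.4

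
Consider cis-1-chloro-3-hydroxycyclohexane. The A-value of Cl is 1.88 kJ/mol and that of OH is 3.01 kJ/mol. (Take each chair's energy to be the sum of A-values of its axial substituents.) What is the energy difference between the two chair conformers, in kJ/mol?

4.89 kJ/mol

C1 and C3 have the same parity, so for the cis isomer the two substituents are e,e in one chair and a,a in the other.
Chair I (chloro axial, hydroxyl axial): E = 4.89 kJ/mol.
Chair II (chloro equatorial, hydroxyl equatorial): E = 0.00 kJ/mol.
ΔE = 4.89 − 0.00 = 4.89 kJ/mol; chair II is more stable.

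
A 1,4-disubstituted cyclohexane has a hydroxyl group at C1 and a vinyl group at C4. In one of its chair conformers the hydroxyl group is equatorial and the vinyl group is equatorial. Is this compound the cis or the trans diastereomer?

trans

C1 and C4 have opposite parity, so their axial bonds point in opposite directions.
With opposite-parity carbons, two substituents on the same face are one axial and one equatorial; opposite faces give both axial or both equatorial.
Here the groups are equatorial/equatorial → opposite face → trans.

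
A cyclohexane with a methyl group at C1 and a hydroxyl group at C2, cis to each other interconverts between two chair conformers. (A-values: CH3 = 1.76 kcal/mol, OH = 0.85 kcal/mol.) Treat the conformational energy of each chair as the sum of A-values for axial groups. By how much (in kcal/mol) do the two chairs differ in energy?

0.91 kcal/mol

C1 and C2 have opposite parity, so for the cis isomer the two substituents are one axial and one equatorial in each chair.
Chair I (methyl axial, hydroxyl equatorial): E = 1.76 kcal/mol.
Chair II (methyl equatorial, hydroxyl axial): E = 0.85 kcal/mol.
ΔE = 1.76 − 0.85 = 0.91 kcal/mol; chair II is more stable.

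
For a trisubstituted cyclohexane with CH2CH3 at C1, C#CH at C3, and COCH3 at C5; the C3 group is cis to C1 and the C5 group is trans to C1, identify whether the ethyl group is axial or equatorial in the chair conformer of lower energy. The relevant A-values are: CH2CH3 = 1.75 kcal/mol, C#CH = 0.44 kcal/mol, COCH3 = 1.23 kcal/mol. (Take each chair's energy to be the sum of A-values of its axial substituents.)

Chair I (ethyl axial, ethynyl axial, acetyl equatorial): E = 2.19 kcal/mol.
Chair II (ethyl equatorial, ethynyl equatorial, acetyl axial): E = 1.23 kcal/mol.
Chair II is the more stable (lower-energy) conformer, and in that chair the ethyl group is equatorial.

equatorial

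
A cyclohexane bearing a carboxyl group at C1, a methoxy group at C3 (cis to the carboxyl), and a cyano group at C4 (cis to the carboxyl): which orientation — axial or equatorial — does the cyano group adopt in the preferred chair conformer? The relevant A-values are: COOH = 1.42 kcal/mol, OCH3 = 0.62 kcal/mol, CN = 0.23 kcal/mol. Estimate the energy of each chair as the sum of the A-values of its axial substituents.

Chair I (carboxyl axial, methoxy axial, cyano equatorial): E = 2.04 kcal/mol.
Chair II (carboxyl equatorial, methoxy equatorial, cyano axial): E = 0.23 kcal/mol.
Chair II is the more stable (lower-energy) conformer, and in that chair the cyano group is axial.

axial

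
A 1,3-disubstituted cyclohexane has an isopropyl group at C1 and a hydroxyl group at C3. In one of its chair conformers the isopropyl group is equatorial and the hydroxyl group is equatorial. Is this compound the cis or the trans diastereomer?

cis

C1 and C3 have the same parity, so their axial bonds point in the same direction.
With same-parity carbons, two substituents on the same face are both axial or both equatorial; opposite faces give one of each.
Here the groups are equatorial/equatorial → same face → cis.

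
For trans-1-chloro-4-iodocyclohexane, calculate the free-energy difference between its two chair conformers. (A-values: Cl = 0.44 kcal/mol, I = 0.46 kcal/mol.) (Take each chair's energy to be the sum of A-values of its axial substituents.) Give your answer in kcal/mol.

0.90 kcal/mol

C1 and C4 have opposite parity, so for the trans isomer the two substituents are e,e in one chair and a,a in the other.
Chair I (chloro axial, iodo axial): E = 0.90 kcal/mol.
Chair II (chloro equatorial, iodo equatorial): E = 0.00 kcal/mol.
ΔE = 0.90 − 0.00 = 0.90 kcal/mol; chair II is more stable.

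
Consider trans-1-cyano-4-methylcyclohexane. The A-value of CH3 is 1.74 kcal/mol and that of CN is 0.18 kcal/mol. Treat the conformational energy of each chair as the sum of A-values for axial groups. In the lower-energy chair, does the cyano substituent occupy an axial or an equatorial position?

equatorial

C1 and C4 have opposite parity, so for the trans isomer the two substituents are e,e in one chair and a,a in the other.
Chair I (methyl axial, cyano axial): E = 1.92 kcal/mol.
Chair II (methyl equatorial, cyano equatorial): E = 0.00 kcal/mol.
Chair II is the more stable (lower-energy) conformer, and in that chair the cyano group is equatorial.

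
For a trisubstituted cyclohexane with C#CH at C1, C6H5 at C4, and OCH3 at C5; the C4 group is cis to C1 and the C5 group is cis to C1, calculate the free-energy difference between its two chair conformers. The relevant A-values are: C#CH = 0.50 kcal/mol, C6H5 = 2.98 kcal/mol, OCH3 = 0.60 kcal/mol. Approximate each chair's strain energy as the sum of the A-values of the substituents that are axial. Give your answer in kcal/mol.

1.88 kcal/mol

Chair I (ethynyl axial, phenyl equatorial, methoxy axial): E = 1.10 kcal/mol.
Chair II (ethynyl equatorial, phenyl axial, methoxy equatorial): E = 2.98 kcal/mol.
ΔE = 2.98 − 1.10 = 1.88 kcal/mol; chair I is more stable.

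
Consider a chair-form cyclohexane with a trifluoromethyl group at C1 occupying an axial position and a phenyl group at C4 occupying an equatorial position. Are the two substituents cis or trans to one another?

cis

C1 and C4 have opposite parity, so their axial bonds point in opposite directions.
With opposite-parity carbons, two substituents on the same face are one axial and one equatorial; opposite faces give both axial or both equatorial.
Here the groups are axial/equatorial → same face → cis.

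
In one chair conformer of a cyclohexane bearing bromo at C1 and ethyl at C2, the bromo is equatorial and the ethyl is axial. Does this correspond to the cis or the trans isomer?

cis

C1 and C2 have opposite parity, so their axial bonds point in opposite directions.
With opposite-parity carbons, two substituents on the same face are one axial and one equatorial; opposite faces give both axial or both equatorial.
Here the groups are equatorial/axial → same face → cis.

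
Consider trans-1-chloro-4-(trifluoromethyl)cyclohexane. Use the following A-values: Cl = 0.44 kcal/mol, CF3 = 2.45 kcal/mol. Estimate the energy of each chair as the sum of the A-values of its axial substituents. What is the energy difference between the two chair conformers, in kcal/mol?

C1 and C4 have opposite parity, so for the trans isomer the two substituents are e,e in one chair and a,a in the other.
Chair I (chloro axial, trifluoromethyl axial): E = 2.89 kcal/mol.
Chair II (chloro equatorial, trifluoromethyl equatorial): E = 0.00 kcal/mol.
ΔE = 2.89 − 0.00 = 2.89 kcal/mol; chair II is more stable.

2.89 kcal/mol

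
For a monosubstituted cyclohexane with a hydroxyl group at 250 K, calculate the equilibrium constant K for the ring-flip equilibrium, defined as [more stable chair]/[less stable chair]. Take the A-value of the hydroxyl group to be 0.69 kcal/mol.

One chair has the hydroxyl group axial (E = 0.69 kcal/mol) and the other has it equatorial (E = 0).
ΔG = 0.69 kcal/mol between the two chairs.
K = exp(ΔG/RT) with R = 1.987×10⁻³ kcal mol⁻¹ K⁻¹ and T = 250 K gives K ≈ 4.01.

K ≈ 4.01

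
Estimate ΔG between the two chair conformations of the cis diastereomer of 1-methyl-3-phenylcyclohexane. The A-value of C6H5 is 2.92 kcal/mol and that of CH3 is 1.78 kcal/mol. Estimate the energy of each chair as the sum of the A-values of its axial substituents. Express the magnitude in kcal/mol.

4.70 kcal/mol

C1 and C3 have the same parity, so for the cis isomer the two substituents are e,e in one chair and a,a in the other.
Chair I (phenyl axial, methyl axial): E = 4.70 kcal/mol.
Chair II (phenyl equatorial, methyl equatorial): E = 0.00 kcal/mol.
ΔE = 4.70 − 0.00 = 4.70 kcal/mol; chair II is more stable.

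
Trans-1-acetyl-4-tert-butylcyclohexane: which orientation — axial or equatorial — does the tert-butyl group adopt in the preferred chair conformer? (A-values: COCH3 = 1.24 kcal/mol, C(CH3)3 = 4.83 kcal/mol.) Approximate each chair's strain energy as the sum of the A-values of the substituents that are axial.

equatorial

C1 and C4 have opposite parity, so for the trans isomer the two substituents are e,e in one chair and a,a in the other.
Chair I (acetyl axial, tert-butyl axial): E = 6.07 kcal/mol.
Chair II (acetyl equatorial, tert-butyl equatorial): E = 0.00 kcal/mol.
Chair II is the more stable (lower-energy) conformer, and in that chair the tert-butyl group is equatorial.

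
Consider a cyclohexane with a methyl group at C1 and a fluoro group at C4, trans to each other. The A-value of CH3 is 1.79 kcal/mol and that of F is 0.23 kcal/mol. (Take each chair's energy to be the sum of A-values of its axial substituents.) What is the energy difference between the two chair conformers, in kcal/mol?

C1 and C4 have opposite parity, so for the trans isomer the two substituents are e,e in one chair and a,a in the other.
Chair I (methyl axial, fluoro axial): E = 2.02 kcal/mol.
Chair II (methyl equatorial, fluoro equatorial): E = 0.00 kcal/mol.
ΔE = 2.02 − 0.00 = 2.02 kcal/mol; chair II is more stable.

2.02 kcal/mol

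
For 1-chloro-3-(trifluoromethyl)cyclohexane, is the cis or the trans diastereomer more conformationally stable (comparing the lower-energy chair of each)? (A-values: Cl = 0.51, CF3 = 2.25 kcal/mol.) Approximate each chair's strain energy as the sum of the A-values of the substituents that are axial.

At 1,3 positions (parity same): cis → (e,e or a,a); trans → (a,e or e,a).
Best chair for cis: E = 0.00 kcal/mol; best chair for trans: E = 0.51 kcal/mol.
The cis isomer is lower by 0.51 kcal/mol.

cis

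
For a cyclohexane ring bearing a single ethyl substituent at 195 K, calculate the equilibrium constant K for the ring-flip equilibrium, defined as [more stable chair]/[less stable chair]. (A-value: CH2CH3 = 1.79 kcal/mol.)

K ≈ 101

One chair has the ethyl group axial (E = 1.79 kcal/mol) and the other has it equatorial (E = 0).
ΔG = 1.79 kcal/mol between the two chairs.
K = exp(ΔG/RT) with R = 1.987×10⁻³ kcal mol⁻¹ K⁻¹ and T = 195 K gives K ≈ 101.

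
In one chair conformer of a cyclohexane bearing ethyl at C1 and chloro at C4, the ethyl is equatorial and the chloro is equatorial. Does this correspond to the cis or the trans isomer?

trans

C1 and C4 have opposite parity, so their axial bonds point in opposite directions.
With opposite-parity carbons, two substituents on the same face are one axial and one equatorial; opposite faces give both axial or both equatorial.
Here the groups are equatorial/equatorial → opposite face → trans.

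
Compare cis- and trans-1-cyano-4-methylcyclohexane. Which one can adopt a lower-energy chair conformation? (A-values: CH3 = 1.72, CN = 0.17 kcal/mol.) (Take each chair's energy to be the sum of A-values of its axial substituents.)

At 1,4 positions (parity opposite): cis → (a,e or e,a); trans → (e,e or a,a).
Best chair for cis: E = 0.17 kcal/mol; best chair for trans: E = 0.00 kcal/mol.
The trans isomer is lower by 0.17 kcal/mol.

trans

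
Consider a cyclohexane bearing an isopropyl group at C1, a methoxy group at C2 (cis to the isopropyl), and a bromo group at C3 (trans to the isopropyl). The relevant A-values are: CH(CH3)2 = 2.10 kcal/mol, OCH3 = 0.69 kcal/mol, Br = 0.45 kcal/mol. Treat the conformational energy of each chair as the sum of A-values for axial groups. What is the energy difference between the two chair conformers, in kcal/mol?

Chair I (isopropyl axial, methoxy equatorial, bromo equatorial): E = 2.10 kcal/mol.
Chair II (isopropyl equatorial, methoxy axial, bromo axial): E = 1.14 kcal/mol.
ΔE = 2.10 − 1.14 = 0.96 kcal/mol; chair II is more stable.

0.96 kcal/mol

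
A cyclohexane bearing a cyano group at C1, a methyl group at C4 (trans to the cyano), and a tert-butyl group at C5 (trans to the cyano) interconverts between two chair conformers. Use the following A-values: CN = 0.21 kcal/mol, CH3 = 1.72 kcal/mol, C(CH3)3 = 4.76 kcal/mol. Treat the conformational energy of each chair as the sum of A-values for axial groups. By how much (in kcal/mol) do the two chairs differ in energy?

Chair I (cyano axial, methyl axial, tert-butyl equatorial): E = 1.93 kcal/mol.
Chair II (cyano equatorial, methyl equatorial, tert-butyl axial): E = 4.76 kcal/mol.
ΔE = 4.76 − 1.93 = 2.83 kcal/mol; chair I is more stable.

2.83 kcal/mol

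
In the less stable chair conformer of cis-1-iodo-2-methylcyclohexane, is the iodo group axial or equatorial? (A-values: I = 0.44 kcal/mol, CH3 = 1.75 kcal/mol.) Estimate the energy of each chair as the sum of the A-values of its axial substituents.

equatorial

C1 and C2 have opposite parity, so for the cis isomer the two substituents are one axial and one equatorial in each chair.
Chair I (iodo axial, methyl equatorial): E = 0.44 kcal/mol.
Chair II (iodo equatorial, methyl axial): E = 1.75 kcal/mol.
Chair II is the less stable (higher-energy) conformer, and in that chair the iodo group is equatorial.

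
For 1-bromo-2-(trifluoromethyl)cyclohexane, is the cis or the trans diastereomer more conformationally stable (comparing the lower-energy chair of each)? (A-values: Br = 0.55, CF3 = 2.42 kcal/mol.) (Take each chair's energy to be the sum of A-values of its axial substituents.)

At 1,2 positions (parity opposite): cis → (a,e or e,a); trans → (e,e or a,a).
Best chair for cis: E = 0.55 kcal/mol; best chair for trans: E = 0.00 kcal/mol.
The trans isomer is lower by 0.55 kcal/mol.

trans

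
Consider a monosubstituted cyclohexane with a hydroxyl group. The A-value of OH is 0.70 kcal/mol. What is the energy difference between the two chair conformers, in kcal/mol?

0.70 kcal/mol

A monosubstituted cyclohexane has one chair with the hydroxyl group axial (E = A = 0.70 kcal/mol) and one with it equatorial (E = 0).
ΔE = 0.70 − 0 = 0.70 kcal/mol.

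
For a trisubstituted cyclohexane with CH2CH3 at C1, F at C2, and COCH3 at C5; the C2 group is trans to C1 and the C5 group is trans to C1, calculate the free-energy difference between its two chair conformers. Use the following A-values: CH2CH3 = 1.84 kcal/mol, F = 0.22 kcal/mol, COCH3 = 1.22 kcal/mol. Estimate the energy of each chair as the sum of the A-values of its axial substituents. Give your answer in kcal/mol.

0.84 kcal/mol

Chair I (ethyl axial, fluoro axial, acetyl equatorial): E = 2.06 kcal/mol.
Chair II (ethyl equatorial, fluoro equatorial, acetyl axial): E = 1.22 kcal/mol.
ΔE = 2.06 − 1.22 = 0.84 kcal/mol; chair II is more stable.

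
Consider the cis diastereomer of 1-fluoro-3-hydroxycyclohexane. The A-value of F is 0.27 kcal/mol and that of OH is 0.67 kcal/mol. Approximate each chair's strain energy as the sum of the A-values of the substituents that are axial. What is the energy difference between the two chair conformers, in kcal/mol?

C1 and C3 have the same parity, so for the cis isomer the two substituents are e,e in one chair and a,a in the other.
Chair I (fluoro axial, hydroxyl axial): E = 0.94 kcal/mol.
Chair II (fluoro equatorial, hydroxyl equatorial): E = 0.00 kcal/mol.
ΔE = 0.94 − 0.00 = 0.94 kcal/mol; chair II is more stable.

0.94 kcal/mol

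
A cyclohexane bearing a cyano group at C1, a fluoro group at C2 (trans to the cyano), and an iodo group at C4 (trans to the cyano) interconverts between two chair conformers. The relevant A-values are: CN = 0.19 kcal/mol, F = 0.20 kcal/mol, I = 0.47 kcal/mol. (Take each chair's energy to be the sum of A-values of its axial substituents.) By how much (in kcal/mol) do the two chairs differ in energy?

Chair I (cyano axial, fluoro axial, iodo axial): E = 0.86 kcal/mol.
Chair II (cyano equatorial, fluoro equatorial, iodo equatorial): E = 0.00 kcal/mol.
ΔE = 0.86 − 0.00 = 0.86 kcal/mol; chair II is more stable.

0.86 kcal/mol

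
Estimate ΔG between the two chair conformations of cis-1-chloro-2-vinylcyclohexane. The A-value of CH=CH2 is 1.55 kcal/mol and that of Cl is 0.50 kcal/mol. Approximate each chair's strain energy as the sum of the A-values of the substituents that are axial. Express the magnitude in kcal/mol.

1.05 kcal/mol

C1 and C2 have opposite parity, so for the cis isomer the two substituents are one axial and one equatorial in each chair.
Chair I (vinyl axial, chloro equatorial): E = 1.55 kcal/mol.
Chair II (vinyl equatorial, chloro axial): E = 0.50 kcal/mol.
ΔE = 1.55 − 0.50 = 1.05 kcal/mol; chair II is more stable.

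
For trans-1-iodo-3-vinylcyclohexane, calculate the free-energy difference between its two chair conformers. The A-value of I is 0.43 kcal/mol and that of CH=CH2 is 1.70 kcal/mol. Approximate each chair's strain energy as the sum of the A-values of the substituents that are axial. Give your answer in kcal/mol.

1.27 kcal/mol

C1 and C3 have the same parity, so for the trans isomer the two substituents are one axial and one equatorial in each chair.
Chair I (iodo axial, vinyl equatorial): E = 0.43 kcal/mol.
Chair II (iodo equatorial, vinyl axial): E = 1.70 kcal/mol.
ΔE = 1.70 − 0.43 = 1.27 kcal/mol; chair I is more stable.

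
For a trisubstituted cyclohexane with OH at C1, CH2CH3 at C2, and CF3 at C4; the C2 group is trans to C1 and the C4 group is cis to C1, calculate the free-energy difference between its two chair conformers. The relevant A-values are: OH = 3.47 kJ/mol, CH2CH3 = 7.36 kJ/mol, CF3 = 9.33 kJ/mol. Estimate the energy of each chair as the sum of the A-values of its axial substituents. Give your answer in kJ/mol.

1.50 kJ/mol

Chair I (hydroxyl axial, ethyl axial, trifluoromethyl equatorial): E = 10.83 kJ/mol.
Chair II (hydroxyl equatorial, ethyl equatorial, trifluoromethyl axial): E = 9.33 kJ/mol.
ΔE = 10.83 − 9.33 = 1.50 kJ/mol; chair II is more stable.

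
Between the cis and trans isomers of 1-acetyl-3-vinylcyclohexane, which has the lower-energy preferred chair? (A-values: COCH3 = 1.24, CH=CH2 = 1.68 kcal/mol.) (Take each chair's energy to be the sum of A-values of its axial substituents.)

At 1,3 positions (parity same): cis → (e,e or a,a); trans → (a,e or e,a).
Best chair for cis: E = 0.00 kcal/mol; best chair for trans: E = 1.24 kcal/mol.
The cis isomer is lower by 1.24 kcal/mol.

cis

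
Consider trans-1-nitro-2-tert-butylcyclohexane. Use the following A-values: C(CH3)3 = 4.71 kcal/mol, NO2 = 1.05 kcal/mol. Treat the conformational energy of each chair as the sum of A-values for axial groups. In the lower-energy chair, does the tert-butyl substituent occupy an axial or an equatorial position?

C1 and C2 have opposite parity, so for the trans isomer the two substituents are e,e in one chair and a,a in the other.
Chair I (tert-butyl axial, nitro axial): E = 5.76 kcal/mol.
Chair II (tert-butyl equatorial, nitro equatorial): E = 0.00 kcal/mol.
Chair II is the more stable (lower-energy) conformer, and in that chair the tert-butyl group is equatorial.

equatorial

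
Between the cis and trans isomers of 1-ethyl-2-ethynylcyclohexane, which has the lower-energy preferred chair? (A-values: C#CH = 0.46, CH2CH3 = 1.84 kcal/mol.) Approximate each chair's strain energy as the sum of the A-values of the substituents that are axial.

At 1,2 positions (parity opposite): cis → (a,e or e,a); trans → (e,e or a,a).
Best chair for cis: E = 0.46 kcal/mol; best chair for trans: E = 0.00 kcal/mol.
The trans isomer is lower by 0.46 kcal/mol.

trans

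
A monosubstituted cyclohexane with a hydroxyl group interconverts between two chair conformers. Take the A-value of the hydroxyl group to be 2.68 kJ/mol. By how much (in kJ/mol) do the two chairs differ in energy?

2.68 kJ/mol

A monosubstituted cyclohexane has one chair with the hydroxyl group axial (E = A = 2.68 kJ/mol) and one with it equatorial (E = 0).
ΔE = 2.68 − 0 = 2.68 kJ/mol.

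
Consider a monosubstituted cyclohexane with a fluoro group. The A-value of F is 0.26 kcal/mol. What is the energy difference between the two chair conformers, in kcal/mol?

0.26 kcal/mol

A monosubstituted cyclohexane has one chair with the fluoro group axial (E = A = 0.26 kcal/mol) and one with it equatorial (E = 0).
ΔE = 0.26 − 0 = 0.26 kcal/mol.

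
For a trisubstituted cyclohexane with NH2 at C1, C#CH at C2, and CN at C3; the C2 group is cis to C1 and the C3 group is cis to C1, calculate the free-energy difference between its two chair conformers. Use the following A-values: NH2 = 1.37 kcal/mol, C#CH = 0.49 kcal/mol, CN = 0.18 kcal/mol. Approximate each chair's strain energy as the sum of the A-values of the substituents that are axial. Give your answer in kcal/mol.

1.06 kcal/mol

Chair I (amino axial, ethynyl equatorial, cyano axial): E = 1.55 kcal/mol.
Chair II (amino equatorial, ethynyl axial, cyano equatorial): E = 0.49 kcal/mol.
ΔE = 1.55 − 0.49 = 1.06 kcal/mol; chair II is more stable.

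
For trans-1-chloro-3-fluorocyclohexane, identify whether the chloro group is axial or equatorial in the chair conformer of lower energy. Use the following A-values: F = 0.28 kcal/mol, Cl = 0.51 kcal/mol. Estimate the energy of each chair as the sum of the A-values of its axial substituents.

equatorial

C1 and C3 have the same parity, so for the trans isomer the two substituents are one axial and one equatorial in each chair.
Chair I (fluoro axial, chloro equatorial): E = 0.28 kcal/mol.
Chair II (fluoro equatorial, chloro axial): E = 0.51 kcal/mol.
Chair I is the more stable (lower-energy) conformer, and in that chair the chloro group is equatorial.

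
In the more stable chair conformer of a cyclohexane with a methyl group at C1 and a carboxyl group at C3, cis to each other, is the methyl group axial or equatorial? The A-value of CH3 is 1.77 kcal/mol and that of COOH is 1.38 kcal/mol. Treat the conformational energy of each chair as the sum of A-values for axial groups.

C1 and C3 have the same parity, so for the cis isomer the two substituents are e,e in one chair and a,a in the other.
Chair I (methyl axial, carboxyl axial): E = 3.15 kcal/mol.
Chair II (methyl equatorial, carboxyl equatorial): E = 0.00 kcal/mol.
Chair II is the more stable (lower-energy) conformer, and in that chair the methyl group is equatorial.

equatorial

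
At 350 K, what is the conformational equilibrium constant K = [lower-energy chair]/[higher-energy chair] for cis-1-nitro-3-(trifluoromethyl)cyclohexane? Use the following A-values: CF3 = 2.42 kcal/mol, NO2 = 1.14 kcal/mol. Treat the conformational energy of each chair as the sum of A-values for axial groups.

K ≈ 167

C1 and C3 have the same parity, so for the cis isomer the two substituents are e,e in one chair and a,a in the other.
Chair I (trifluoromethyl axial, nitro axial): E = 3.56 kcal/mol; chair II (trifluoromethyl equatorial, nitro equatorial): E = 0.00 kcal/mol.
ΔG = 3.56 kcal/mol between the two chairs.
K = exp(ΔG/RT) with R = 1.987×10⁻³ kcal mol⁻¹ K⁻¹ and T = 350 K gives K ≈ 167.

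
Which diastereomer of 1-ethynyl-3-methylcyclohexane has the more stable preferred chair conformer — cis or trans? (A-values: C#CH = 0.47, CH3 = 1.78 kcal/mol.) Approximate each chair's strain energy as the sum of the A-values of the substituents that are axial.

At 1,3 positions (parity same): cis → (e,e or a,a); trans → (a,e or e,a).
Best chair for cis: E = 0.00 kcal/mol; best chair for trans: E = 0.47 kcal/mol.
The cis isomer is lower by 0.47 kcal/mol.

cis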